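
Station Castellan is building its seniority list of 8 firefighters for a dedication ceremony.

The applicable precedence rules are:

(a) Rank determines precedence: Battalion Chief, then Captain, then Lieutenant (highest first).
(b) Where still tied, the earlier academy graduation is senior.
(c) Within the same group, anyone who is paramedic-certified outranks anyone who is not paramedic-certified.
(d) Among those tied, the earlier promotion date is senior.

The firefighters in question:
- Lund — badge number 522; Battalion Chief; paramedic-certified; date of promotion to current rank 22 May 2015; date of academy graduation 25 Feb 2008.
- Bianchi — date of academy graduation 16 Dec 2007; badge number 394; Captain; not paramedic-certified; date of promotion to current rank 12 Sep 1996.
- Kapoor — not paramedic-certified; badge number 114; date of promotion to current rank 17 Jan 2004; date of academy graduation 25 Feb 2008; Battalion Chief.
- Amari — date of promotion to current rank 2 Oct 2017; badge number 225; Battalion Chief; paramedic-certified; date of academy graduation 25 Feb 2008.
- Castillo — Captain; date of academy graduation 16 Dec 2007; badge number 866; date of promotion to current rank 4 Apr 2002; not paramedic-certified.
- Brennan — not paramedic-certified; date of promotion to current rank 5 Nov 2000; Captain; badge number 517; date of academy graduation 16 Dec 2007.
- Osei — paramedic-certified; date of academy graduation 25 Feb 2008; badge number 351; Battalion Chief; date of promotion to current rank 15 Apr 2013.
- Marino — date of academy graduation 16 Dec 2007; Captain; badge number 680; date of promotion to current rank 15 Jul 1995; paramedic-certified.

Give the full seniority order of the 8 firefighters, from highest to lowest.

By rank: Osei, Lund, Amari and Kapoor (Battalion Chief); then Marino, Bianchi, Brennan and Castillo (Captain).
Osei, Lund, Amari and Kapoor all have date of academy graduation 25 Feb 2008, so the next rule applies.
Among Osei, Lund, Amari and Kapoor, paramedic-certified before not paramedic-certified: Osei, Lund and Amari (paramedic-certified) before Kapoor (not paramedic-certified).
Among Osei, Lund and Amari, by date of promotion to current rank (earlier first): Osei (15 Apr 2013) before Lund (22 May 2015) before Amari (2 Oct 2017).
Marino, Bianchi, Brennan and Castillo all have date of academy graduation 16 Dec 2007, so the next rule applies.
Among Marino, Bianchi, Brennan and Castillo, paramedic-certified before not paramedic-certified: Marino (paramedic-certified) before Bianchi, Brennan and Castillo (not paramedic-certified).
Among Bianchi, Brennan and Castillo, by date of promotion to current rank (earlier first): Bianchi (12 Sep 1996) before Brennan (5 Nov 2000) before Castillo (4 Apr 2002).
Full order: Osei, Lund, Amari, Kapoor, Marino, Bianchi, Brennan, Castillo.

Osei, Lund, Amari, Kapoor, Marino, Bianchi, Brennan, Castillo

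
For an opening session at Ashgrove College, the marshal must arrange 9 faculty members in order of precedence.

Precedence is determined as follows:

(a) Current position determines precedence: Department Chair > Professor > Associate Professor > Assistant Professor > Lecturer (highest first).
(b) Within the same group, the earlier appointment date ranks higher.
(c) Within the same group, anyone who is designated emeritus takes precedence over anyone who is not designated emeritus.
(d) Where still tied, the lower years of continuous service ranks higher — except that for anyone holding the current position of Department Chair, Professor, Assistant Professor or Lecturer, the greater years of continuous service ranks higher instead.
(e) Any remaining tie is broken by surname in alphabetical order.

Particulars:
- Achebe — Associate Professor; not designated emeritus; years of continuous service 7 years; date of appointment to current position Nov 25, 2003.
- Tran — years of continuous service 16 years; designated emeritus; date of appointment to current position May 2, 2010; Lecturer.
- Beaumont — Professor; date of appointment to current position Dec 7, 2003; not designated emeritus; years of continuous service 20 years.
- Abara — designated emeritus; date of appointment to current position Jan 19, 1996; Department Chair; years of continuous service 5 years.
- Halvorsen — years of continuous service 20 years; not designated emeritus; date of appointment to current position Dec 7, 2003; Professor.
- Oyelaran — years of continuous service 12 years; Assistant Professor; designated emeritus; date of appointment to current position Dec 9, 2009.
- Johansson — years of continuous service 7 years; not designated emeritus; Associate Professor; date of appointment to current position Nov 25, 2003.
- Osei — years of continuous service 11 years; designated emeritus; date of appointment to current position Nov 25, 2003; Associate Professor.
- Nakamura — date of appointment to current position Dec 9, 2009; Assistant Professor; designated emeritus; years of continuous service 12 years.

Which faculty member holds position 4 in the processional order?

Osei

By current position: Abara (Department Chair); then Beaumont and Halvorsen (Professor); then Osei, Achebe and Johansson (Associate Professor); then Nakamura and Oyelaran (Assistant Professor); then Tran (Lecturer).
Beaumont and Halvorsen both have date of appointment to current position Dec 7, 2003, so the next rule applies.
Beaumont and Halvorsen are each not designated emeritus, so the next rule applies.
Beaumont and Halvorsen both have years of continuous service 20 years, so the next rule applies.
Among Beaumont and Halvorsen, alphabetically by surname: Beaumont before Halvorsen.
Osei, Achebe and Johansson all have date of appointment to current position Nov 25, 2003, so the next rule applies.
Among Osei, Achebe and Johansson, designated emeritus before not designated emeritus: Osei (designated emeritus) before Achebe and Johansson (not designated emeritus).
Achebe and Johansson both have years of continuous service 7 years, so the next rule applies.
Among Achebe and Johansson, alphabetically by surname: Achebe before Johansson.
Nakamura and Oyelaran both have date of appointment to current position Dec 9, 2009, so the next rule applies.
Nakamura and Oyelaran are each designated emeritus, so the next rule applies.
Nakamura and Oyelaran both have years of continuous service 12 years, so the next rule applies.
Among Nakamura and Oyelaran, alphabetically by surname: Nakamura before Oyelaran.
Order: Abara, Beaumont, Halvorsen, Osei, Achebe, Johansson, Nakamura, Oyelaran, Tran.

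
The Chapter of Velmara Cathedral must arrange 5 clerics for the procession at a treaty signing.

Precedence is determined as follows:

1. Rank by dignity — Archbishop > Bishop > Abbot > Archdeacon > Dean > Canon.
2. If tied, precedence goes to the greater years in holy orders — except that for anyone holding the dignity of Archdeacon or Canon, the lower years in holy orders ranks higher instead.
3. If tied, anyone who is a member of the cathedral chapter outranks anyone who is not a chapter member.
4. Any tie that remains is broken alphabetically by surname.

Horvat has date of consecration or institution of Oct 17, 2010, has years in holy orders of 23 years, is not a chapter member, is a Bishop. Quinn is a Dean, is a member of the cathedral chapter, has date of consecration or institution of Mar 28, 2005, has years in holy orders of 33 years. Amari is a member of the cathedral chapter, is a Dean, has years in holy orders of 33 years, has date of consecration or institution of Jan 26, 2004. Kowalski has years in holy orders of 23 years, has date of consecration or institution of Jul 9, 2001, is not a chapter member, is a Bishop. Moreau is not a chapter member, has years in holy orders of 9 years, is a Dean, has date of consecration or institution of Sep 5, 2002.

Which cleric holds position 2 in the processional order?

Kowalski

By dignity: Horvat and Kowalski (Bishop); then Amari, Quinn and Moreau (Dean).
Horvat and Kowalski both have years in holy orders 23 years, so the next rule applies.
Horvat and Kowalski are each not a chapter member, so the next rule applies.
Among Horvat and Kowalski, alphabetically by surname: Horvat before Kowalski.
Among Amari, Quinn and Moreau, by years in holy orders (higher first): Amari and Quinn (33 years) before Moreau (9 years).
Amari and Quinn are each a member of the cathedral chapter, so the next rule applies.
Among Amari and Quinn, alphabetically by surname: Amari before Quinn.
Order: Horvat, Kowalski, Amari, Quinn, Moreau.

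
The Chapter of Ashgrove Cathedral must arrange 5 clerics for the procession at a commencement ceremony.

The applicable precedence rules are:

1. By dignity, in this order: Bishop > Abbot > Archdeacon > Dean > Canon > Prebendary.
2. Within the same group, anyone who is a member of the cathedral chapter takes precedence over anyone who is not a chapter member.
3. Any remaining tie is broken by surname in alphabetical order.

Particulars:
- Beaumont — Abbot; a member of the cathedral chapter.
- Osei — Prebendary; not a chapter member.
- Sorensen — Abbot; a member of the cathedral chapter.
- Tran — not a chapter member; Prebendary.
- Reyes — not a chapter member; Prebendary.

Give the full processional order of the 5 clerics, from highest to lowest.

Beaumont, Sorensen, Osei, Reyes, Tran

By dignity: Beaumont and Sorensen (Abbot); then Osei, Reyes and Tran (Prebendary).
Beaumont and Sorensen are each a member of the cathedral chapter, so the next rule applies.
Among Beaumont and Sorensen, alphabetically by surname: Beaumont before Sorensen.
Osei, Reyes and Tran are each not a chapter member, so the next rule applies.
Among Osei, Reyes and Tran, alphabetically by surname: Osei before Reyes before Tran.
Full order: Beaumont, Sorensen, Osei, Reyes, Tran.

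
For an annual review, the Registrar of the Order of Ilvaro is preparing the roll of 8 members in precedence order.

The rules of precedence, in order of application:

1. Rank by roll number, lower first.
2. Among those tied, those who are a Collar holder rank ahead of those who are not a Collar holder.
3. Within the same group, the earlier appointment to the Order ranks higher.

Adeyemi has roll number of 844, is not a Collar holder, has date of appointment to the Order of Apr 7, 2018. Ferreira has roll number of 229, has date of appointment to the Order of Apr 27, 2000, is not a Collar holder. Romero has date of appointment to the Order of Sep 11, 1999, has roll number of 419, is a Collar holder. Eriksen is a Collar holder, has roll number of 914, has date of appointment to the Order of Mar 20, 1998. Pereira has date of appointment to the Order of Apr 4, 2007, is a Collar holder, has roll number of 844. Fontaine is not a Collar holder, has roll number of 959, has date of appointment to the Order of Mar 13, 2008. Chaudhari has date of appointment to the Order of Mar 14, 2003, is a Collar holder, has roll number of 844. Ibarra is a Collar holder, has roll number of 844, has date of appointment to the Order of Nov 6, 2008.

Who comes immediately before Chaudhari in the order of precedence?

Romero

By roll number (lower first): Ferreira (229); then Romero (419); then Chaudhari, Pereira, Ibarra and Adeyemi (each 844); then Eriksen (914); then Fontaine (959).
Among Chaudhari, Pereira, Ibarra and Adeyemi, a Collar holder before not a Collar holder: Chaudhari, Pereira and Ibarra (a Collar holder) before Adeyemi (not a Collar holder).
Among Chaudhari, Pereira and Ibarra, by date of appointment to the Order (earlier first): Chaudhari (Mar 14, 2003) before Pereira (Apr 4, 2007) before Ibarra (Nov 6, 2008).
Order: Ferreira, Romero, Chaudhari, Pereira, Ibarra, Adeyemi, Eriksen, Fontaine.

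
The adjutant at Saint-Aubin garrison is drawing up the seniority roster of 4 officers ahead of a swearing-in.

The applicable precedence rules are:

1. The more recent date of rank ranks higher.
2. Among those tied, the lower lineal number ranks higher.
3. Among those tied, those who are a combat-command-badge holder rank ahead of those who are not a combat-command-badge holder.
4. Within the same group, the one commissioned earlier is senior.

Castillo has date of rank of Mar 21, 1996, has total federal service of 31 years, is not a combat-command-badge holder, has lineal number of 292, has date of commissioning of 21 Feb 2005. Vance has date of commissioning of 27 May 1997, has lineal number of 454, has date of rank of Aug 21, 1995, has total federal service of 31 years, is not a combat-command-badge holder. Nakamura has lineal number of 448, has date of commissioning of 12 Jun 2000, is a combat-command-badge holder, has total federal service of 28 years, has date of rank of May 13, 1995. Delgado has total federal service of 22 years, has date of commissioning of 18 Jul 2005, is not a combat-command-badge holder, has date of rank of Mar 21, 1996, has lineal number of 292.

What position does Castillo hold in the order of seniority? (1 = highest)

1

By date of rank (later first): Castillo and Delgado (both Mar 21, 1996); then Vance (Aug 21, 1995); then Nakamura (May 13, 1995).
Castillo and Delgado both have lineal number 292, so the next rule applies.
Castillo and Delgado are each not a combat-command-badge holder, so the next rule applies.
Among Castillo and Delgado, by date of commissioning (earlier first): Castillo (21 Feb 2005) before Delgado (18 Jul 2005).
Order: Castillo, Delgado, Vance, Nakamura. So position 1.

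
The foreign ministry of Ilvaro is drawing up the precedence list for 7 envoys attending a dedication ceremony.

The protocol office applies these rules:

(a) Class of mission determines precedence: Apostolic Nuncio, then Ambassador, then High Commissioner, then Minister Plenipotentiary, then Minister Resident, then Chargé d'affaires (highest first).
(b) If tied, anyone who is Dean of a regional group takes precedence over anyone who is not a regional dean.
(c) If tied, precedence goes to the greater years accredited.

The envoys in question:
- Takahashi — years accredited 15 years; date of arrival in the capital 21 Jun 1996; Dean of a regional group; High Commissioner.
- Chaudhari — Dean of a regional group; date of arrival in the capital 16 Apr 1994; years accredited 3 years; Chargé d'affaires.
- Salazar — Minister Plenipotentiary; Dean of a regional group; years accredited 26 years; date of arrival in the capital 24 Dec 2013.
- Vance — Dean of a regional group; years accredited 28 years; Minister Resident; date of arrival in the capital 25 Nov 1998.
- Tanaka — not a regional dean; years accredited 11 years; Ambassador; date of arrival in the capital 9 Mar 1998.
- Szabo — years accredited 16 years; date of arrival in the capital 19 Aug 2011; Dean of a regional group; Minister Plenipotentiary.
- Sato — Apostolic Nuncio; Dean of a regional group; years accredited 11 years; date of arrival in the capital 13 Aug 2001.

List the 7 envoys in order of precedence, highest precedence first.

By class of mission: Sato (Apostolic Nuncio); then Tanaka (Ambassador); then Takahashi (High Commissioner); then Salazar and Szabo (Minister Plenipotentiary); then Vance (Minister Resident); then Chaudhari (Chargé d'affaires).
Salazar and Szabo are each Dean of a regional group, so the next rule applies.
Among Salazar and Szabo, by years accredited (higher first): Salazar (26 years) before Szabo (16 years).
Full order: Sato, Tanaka, Takahashi, Salazar, Szabo, Vance, Chaudhari.

Sato, Tanaka, Takahashi, Salazar, Szabo, Vance, Chaudhari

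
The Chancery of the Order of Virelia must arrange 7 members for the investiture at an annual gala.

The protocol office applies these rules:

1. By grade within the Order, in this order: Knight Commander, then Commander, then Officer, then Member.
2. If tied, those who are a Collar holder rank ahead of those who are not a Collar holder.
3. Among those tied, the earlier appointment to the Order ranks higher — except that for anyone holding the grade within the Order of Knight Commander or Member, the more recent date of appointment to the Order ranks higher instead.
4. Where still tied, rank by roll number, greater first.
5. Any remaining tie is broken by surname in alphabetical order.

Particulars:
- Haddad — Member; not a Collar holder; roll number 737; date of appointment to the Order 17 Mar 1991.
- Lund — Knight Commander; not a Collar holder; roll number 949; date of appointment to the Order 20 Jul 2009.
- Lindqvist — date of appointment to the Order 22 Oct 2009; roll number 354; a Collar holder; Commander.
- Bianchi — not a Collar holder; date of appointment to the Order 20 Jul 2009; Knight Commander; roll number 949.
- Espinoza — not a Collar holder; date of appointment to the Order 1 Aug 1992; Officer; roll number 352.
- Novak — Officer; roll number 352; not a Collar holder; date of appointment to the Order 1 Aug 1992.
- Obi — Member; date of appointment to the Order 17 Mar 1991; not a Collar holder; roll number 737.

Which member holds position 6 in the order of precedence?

By grade within the Order: Bianchi and Lund (Knight Commander); then Lindqvist (Commander); then Espinoza and Novak (Officer); then Haddad and Obi (Member).
Bianchi and Lund are each not a Collar holder, so the next rule applies.
Bianchi and Lund both have date of appointment to the Order 20 Jul 2009, so the next rule applies.
Bianchi and Lund both have roll number 949, so the next rule applies.
Among Bianchi and Lund, alphabetically by surname: Bianchi before Lund.
Espinoza and Novak are each not a Collar holder, so the next rule applies.
Espinoza and Novak both have date of appointment to the Order 1 Aug 1992, so the next rule applies.
Espinoza and Novak both have roll number 352, so the next rule applies.
Among Espinoza and Novak, alphabetically by surname: Espinoza before Novak.
Haddad and Obi are each not a Collar holder, so the next rule applies.
Haddad and Obi both have date of appointment to the Order 17 Mar 1991, so the next rule applies.
Haddad and Obi both have roll number 737, so the next rule applies.
Among Haddad and Obi, alphabetically by surname: Haddad before Obi.
Order: Bianchi, Lund, Lindqvist, Espinoza, Novak, Haddad, Obi.

Haddad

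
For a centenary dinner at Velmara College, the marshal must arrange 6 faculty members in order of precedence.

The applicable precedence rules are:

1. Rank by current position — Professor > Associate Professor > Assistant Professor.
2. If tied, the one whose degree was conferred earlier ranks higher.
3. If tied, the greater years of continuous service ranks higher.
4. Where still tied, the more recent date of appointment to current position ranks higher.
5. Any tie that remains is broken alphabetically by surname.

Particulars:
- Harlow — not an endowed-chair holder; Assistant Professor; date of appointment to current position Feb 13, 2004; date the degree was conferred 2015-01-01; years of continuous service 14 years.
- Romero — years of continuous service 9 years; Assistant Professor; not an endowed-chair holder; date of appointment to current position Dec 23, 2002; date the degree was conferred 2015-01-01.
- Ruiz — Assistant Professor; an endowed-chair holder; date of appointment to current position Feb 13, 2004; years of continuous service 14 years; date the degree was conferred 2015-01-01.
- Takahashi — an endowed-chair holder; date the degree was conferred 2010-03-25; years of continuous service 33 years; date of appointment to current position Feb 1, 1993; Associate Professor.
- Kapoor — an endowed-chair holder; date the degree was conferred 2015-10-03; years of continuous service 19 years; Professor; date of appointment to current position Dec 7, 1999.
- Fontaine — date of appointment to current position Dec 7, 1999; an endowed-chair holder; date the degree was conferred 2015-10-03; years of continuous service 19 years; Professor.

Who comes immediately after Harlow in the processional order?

Ruiz

By current position: Fontaine and Kapoor (Professor); then Takahashi (Associate Professor); then Harlow, Ruiz and Romero (Assistant Professor).
Fontaine and Kapoor both have date the degree was conferred 2015-10-03, so the next rule applies.
Fontaine and Kapoor both have years of continuous service 19 years, so the next rule applies.
Fontaine and Kapoor both have date of appointment to current position Dec 7, 1999, so the next rule applies.
Among Fontaine and Kapoor, alphabetically by surname: Fontaine before Kapoor.
Harlow, Ruiz and Romero all have date the degree was conferred 2015-01-01, so the next rule applies.
Among Harlow, Ruiz and Romero, by years of continuous service (higher first): Harlow and Ruiz (14 years) before Romero (9 years).
Harlow and Ruiz both have date of appointment to current position Feb 13, 2004, so the next rule applies.
Among Harlow and Ruiz, alphabetically by surname: Harlow before Ruiz.
Order: Fontaine, Kapoor, Takahashi, Harlow, Ruiz, Romero.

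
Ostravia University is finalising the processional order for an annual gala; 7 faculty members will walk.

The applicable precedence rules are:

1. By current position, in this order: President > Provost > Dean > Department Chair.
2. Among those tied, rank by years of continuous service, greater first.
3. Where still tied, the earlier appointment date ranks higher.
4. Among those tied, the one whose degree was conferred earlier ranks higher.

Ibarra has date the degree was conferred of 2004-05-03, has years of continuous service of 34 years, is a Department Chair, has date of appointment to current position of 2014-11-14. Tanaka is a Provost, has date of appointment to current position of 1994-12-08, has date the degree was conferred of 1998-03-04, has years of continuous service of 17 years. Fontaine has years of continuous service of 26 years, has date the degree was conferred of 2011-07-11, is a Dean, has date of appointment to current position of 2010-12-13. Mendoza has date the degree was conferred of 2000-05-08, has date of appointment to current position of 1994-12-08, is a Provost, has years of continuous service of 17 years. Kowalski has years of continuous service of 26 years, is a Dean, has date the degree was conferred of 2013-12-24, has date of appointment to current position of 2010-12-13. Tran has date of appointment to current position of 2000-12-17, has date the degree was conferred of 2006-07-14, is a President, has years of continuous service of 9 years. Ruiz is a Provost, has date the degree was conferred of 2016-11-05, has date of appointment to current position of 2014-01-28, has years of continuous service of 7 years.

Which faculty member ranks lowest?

Ibarra

By current position: Tran (President); then Tanaka, Mendoza and Ruiz (Provost); then Fontaine and Kowalski (Dean); then Ibarra (Department Chair).
Among Tanaka, Mendoza and Ruiz, by years of continuous service (higher first): Tanaka and Mendoza (17 years) before Ruiz (7 years).
Tanaka and Mendoza both have date of appointment to current position 1994-12-08, so the next rule applies.
Among Tanaka and Mendoza, by date the degree was conferred (earlier first): Tanaka (1998-03-04) before Mendoza (2000-05-08).
Fontaine and Kowalski both have years of continuous service 26 years, so the next rule applies.
Fontaine and Kowalski both have date of appointment to current position 2010-12-13, so the next rule applies.
Among Fontaine and Kowalski, by date the degree was conferred (earlier first): Fontaine (2011-07-11) before Kowalski (2013-12-24).
Order: Tran, Tanaka, Mendoza, Ruiz, Fontaine, Kowalski, Ibarra.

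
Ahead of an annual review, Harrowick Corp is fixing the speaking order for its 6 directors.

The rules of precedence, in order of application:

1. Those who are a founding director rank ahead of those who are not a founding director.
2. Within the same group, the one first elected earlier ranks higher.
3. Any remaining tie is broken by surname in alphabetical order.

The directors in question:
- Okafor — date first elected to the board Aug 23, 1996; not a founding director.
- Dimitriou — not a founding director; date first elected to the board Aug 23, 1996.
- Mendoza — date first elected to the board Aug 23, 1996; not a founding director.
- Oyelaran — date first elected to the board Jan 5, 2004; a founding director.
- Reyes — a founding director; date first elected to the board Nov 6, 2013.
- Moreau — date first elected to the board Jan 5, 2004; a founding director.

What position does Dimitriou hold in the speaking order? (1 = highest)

4

By the first rule: Moreau, Oyelaran and Reyes (each a founding director); then Dimitriou, Mendoza and Okafor (each not a founding director).
Among Moreau, Oyelaran and Reyes, by date first elected to the board (earlier first): Moreau and Oyelaran (Jan 5, 2004) before Reyes (Nov 6, 2013).
Among Moreau and Oyelaran, alphabetically by surname: Moreau before Oyelaran.
Dimitriou, Mendoza and Okafor all have date first elected to the board Aug 23, 1996, so the next rule applies.
Among Dimitriou, Mendoza and Okafor, alphabetically by surname: Dimitriou before Mendoza before Okafor.
Order: Moreau, Oyelaran, Reyes, Dimitriou, Mendoza, Okafor. So position 4.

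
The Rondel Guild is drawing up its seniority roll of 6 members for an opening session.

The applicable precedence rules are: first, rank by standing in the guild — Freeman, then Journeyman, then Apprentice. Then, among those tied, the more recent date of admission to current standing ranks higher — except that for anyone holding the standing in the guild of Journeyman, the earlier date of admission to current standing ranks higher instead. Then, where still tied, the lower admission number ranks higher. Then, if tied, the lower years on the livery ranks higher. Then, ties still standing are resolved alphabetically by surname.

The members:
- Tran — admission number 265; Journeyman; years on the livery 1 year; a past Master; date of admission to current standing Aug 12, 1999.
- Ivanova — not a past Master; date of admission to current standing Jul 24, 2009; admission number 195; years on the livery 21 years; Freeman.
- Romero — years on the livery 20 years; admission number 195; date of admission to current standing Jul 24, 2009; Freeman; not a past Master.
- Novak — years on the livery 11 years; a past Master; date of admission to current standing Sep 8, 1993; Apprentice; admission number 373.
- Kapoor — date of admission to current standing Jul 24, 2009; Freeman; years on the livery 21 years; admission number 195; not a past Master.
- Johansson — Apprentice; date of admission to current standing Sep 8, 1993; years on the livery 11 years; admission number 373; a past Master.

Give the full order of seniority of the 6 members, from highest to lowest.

Romero, Ivanova, Kapoor, Tran, Johansson, Novak

By standing in the guild: Romero, Ivanova and Kapoor (Freeman); then Tran (Journeyman); then Johansson and Novak (Apprentice).
Romero, Ivanova and Kapoor all have date of admission to current standing Jul 24, 2009, so the next rule applies.
Romero, Ivanova and Kapoor all have admission number 195, so the next rule applies.
Among Romero, Ivanova and Kapoor, by years on the livery (lower first): Romero (20 years) before Ivanova and Kapoor (21 years).
Among Ivanova and Kapoor, alphabetically by surname: Ivanova before Kapoor.
Johansson and Novak both have date of admission to current standing Sep 8, 1993, so the next rule applies.
Johansson and Novak both have admission number 373, so the next rule applies.
Johansson and Novak both have years on the livery 11 years, so the next rule applies.
Among Johansson and Novak, alphabetically by surname: Johansson before Novak.
Full order: Romero, Ivanova, Kapoor, Tran, Johansson, Novak.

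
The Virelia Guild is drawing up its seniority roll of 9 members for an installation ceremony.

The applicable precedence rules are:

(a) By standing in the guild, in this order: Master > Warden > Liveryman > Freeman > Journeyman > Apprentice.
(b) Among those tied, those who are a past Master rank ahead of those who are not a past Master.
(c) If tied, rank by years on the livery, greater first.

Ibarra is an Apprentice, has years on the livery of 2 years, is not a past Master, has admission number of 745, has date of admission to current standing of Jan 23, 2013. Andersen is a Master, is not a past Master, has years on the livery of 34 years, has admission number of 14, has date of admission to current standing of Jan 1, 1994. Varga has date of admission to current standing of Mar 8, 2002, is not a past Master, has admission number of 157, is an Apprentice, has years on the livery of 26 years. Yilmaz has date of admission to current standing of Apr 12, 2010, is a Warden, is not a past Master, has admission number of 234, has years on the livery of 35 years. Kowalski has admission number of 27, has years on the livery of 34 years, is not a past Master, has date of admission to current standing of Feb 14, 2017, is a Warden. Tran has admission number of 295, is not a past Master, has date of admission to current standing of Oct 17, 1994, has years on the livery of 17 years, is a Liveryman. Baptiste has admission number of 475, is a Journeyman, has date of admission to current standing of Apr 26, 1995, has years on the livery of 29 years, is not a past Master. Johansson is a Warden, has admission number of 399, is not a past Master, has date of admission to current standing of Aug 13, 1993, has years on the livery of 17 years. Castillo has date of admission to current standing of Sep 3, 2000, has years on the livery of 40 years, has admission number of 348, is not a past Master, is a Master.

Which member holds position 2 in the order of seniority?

Andersen

By standing in the guild: Castillo and Andersen (Master); then Yilmaz, Kowalski and Johansson (Warden); then Tran (Liveryman); then Baptiste (Journeyman); then Varga and Ibarra (Apprentice).
Castillo and Andersen are each not a past Master, so the next rule applies.
Among Castillo and Andersen, by years on the livery (higher first): Castillo (40 years) before Andersen (34 years).
Yilmaz, Kowalski and Johansson are each not a past Master, so the next rule applies.
Among Yilmaz, Kowalski and Johansson, by years on the livery (higher first): Yilmaz (35 years) before Kowalski (34 years) before Johansson (17 years).
Varga and Ibarra are each not a past Master, so the next rule applies.
Among Varga and Ibarra, by years on the livery (higher first): Varga (26 years) before Ibarra (2 years).
Order: Castillo, Andersen, Yilmaz, Kowalski, Johansson, Tran, Baptiste, Varga, Ibarra.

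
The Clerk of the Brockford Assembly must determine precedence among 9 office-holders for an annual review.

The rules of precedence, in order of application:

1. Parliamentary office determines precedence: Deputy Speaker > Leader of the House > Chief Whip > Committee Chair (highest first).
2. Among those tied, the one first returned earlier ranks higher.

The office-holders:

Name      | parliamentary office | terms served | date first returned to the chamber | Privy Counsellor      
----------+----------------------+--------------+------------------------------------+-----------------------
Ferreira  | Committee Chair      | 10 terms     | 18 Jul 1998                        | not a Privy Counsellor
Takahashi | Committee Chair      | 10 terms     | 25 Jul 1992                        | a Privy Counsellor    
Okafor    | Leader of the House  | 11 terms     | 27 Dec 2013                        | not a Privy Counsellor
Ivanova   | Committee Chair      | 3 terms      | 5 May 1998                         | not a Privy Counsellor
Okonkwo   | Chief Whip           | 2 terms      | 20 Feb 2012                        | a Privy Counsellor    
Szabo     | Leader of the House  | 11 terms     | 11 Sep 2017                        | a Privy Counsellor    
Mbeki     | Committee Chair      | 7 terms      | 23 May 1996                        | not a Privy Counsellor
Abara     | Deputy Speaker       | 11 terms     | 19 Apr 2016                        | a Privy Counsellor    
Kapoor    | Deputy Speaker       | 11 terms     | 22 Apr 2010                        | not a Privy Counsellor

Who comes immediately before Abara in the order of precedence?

By parliamentary office: Kapoor and Abara (Deputy Speaker); then Okafor and Szabo (Leader of the House); then Okonkwo (Chief Whip); then Takahashi, Mbeki, Ivanova and Ferreira (Committee Chair).
Among Kapoor and Abara, by date first returned to the chamber (earlier first): Kapoor (22 Apr 2010) before Abara (19 Apr 2016).
Among Okafor and Szabo, by date first returned to the chamber (earlier first): Okafor (27 Dec 2013) before Szabo (11 Sep 2017).
Among Takahashi, Mbeki, Ivanova and Ferreira, by date first returned to the chamber (earlier first): Takahashi (25 Jul 1992) before Mbeki (23 May 1996) before Ivanova (5 May 1998) before Ferreira (18 Jul 1998).
Order: Kapoor, Abara, Okafor, Szabo, Okonkwo, Takahashi, Mbeki, Ivanova, Ferreira.

Kapoor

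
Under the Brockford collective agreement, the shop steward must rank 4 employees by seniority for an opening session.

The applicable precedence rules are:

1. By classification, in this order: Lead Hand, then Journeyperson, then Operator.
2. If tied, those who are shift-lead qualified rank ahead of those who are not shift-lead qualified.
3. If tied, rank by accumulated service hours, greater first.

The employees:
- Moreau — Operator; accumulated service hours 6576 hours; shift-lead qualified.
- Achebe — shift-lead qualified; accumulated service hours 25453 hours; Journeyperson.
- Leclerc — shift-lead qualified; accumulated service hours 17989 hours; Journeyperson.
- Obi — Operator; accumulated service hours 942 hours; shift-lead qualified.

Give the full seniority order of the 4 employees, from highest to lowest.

Achebe, Leclerc, Moreau, Obi

By classification: Achebe and Leclerc (Journeyperson); then Moreau and Obi (Operator).
Achebe and Leclerc are each shift-lead qualified, so the next rule applies.
Among Achebe and Leclerc, by accumulated service hours (higher first): Achebe (25453 hours) before Leclerc (17989 hours).
Moreau and Obi are each shift-lead qualified, so the next rule applies.
Among Moreau and Obi, by accumulated service hours (higher first): Moreau (6576 hours) before Obi (942 hours).
Full order: Achebe, Leclerc, Moreau, Obi.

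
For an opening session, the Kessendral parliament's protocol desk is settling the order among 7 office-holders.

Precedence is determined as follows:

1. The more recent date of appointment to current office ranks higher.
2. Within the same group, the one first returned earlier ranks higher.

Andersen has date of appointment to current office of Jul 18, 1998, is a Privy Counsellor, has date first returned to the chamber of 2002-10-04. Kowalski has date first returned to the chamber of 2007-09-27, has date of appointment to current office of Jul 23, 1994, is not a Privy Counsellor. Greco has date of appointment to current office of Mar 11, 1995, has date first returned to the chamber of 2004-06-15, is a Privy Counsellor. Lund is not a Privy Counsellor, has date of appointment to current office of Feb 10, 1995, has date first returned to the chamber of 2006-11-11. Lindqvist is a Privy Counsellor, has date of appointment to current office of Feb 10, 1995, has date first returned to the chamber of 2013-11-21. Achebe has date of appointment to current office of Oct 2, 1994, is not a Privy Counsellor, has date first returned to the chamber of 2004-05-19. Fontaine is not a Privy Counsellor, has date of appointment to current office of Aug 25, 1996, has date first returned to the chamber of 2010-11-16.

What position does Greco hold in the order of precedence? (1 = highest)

3

By date of appointment to current office (later first): Andersen (Jul 18, 1998); then Fontaine (Aug 25, 1996); then Greco (Mar 11, 1995); then Lund and Lindqvist (both Feb 10, 1995); then Achebe (Oct 2, 1994); then Kowalski (Jul 23, 1994).
Among Lund and Lindqvist, by date first returned to the chamber (earlier first): Lund (2006-11-11) before Lindqvist (2013-11-21).
Order: Andersen, Fontaine, Greco, Lund, Lindqvist, Achebe, Kowalski. So position 3.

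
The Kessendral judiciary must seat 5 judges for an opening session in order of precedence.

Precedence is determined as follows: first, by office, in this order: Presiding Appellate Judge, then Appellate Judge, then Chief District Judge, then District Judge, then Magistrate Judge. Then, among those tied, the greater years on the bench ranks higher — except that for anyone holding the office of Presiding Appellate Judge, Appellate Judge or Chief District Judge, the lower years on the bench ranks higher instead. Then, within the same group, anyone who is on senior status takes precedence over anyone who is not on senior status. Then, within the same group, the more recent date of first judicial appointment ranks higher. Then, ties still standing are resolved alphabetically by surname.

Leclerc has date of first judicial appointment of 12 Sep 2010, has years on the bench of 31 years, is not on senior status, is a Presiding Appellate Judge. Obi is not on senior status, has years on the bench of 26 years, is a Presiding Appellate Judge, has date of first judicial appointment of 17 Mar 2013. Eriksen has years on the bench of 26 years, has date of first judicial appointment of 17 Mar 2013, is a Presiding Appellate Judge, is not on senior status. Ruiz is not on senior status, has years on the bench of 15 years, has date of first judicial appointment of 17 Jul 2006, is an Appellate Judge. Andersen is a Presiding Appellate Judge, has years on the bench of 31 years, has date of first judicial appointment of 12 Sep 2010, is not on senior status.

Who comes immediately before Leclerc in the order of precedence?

By office: Eriksen, Obi, Andersen and Leclerc (Presiding Appellate Judge); then Ruiz (Appellate Judge).
Among Eriksen, Obi, Andersen and Leclerc, by years on the bench (lower first) (reversed rule for this group): Eriksen and Obi (26 years) before Andersen and Leclerc (31 years).
Eriksen and Obi are each not on senior status, so the next rule applies.
Eriksen and Obi both have date of first judicial appointment 17 Mar 2013, so the next rule applies.
Among Eriksen and Obi, alphabetically by surname: Eriksen before Obi.
Andersen and Leclerc are each not on senior status, so the next rule applies.
Andersen and Leclerc both have date of first judicial appointment 12 Sep 2010, so the next rule applies.
Among Andersen and Leclerc, alphabetically by surname: Andersen before Leclerc.
Order: Eriksen, Obi, Andersen, Leclerc, Ruiz.

Andersen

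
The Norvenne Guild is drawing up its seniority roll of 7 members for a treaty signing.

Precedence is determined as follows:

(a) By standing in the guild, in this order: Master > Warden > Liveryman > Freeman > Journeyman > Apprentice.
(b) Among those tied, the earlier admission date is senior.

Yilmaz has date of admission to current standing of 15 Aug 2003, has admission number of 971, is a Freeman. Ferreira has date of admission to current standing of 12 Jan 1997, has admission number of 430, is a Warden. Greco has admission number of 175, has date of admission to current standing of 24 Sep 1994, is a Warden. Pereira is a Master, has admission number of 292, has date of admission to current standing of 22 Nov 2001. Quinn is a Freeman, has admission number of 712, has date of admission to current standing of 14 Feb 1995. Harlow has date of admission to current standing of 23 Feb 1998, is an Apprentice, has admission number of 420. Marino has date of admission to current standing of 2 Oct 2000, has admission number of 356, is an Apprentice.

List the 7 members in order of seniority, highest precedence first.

Pereira, Greco, Ferreira, Quinn, Yilmaz, Harlow, Marino

By standing in the guild: Pereira (Master); then Greco and Ferreira (Warden); then Quinn and Yilmaz (Freeman); then Harlow and Marino (Apprentice).
Among Greco and Ferreira, by date of admission to current standing (earlier first): Greco (24 Sep 1994) before Ferreira (12 Jan 1997).
Among Quinn and Yilmaz, by date of admission to current standing (earlier first): Quinn (14 Feb 1995) before Yilmaz (15 Aug 2003).
Among Harlow and Marino, by date of admission to current standing (earlier first): Harlow (23 Feb 1998) before Marino (2 Oct 2000).
Full order: Pereira, Greco, Ferreira, Quinn, Yilmaz, Harlow, Marino.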